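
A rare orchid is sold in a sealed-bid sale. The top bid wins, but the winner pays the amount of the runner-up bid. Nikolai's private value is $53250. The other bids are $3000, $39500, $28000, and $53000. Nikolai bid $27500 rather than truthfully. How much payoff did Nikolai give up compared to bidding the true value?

The highest competing bid is $53000.
Bidding truthfully at $53250: Nikolai has the top bid, wins, and pays the second-highest bid $53000. Payoff = $53250 − $53000 = $250.
Bidding $27500: the top bid is $53000 (a rival), so Nikolai loses. Payoff = $0.
Regret = truthful payoff − actual payoff = $250 − $0 = $250.

Regret: $250.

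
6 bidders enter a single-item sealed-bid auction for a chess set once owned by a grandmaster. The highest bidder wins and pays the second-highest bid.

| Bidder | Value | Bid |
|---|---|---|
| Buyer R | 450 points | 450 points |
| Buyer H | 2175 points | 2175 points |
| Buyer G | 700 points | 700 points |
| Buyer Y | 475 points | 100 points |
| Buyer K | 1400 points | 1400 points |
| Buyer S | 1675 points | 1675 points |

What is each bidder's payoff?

Payoffs: Buyer R 0 points, Buyer H 500 points, Buyer G 0 points, Buyer Y 0 points, Buyer K 0 points, Buyer S 0 points.

Ranking the bids: Buyer H 2175 points > Buyer S 1675 points > Buyer K 1400 points > Buyer G 700 points > Buyer R 450 points > Buyer Y 100 points.
Buyer H has the top bid and wins; the price is the second-highest bid, 1675 points.
Buyer H's payoff = 2175 points − 1675 points = 500 points. All other bidders lose, so their payoff is 0.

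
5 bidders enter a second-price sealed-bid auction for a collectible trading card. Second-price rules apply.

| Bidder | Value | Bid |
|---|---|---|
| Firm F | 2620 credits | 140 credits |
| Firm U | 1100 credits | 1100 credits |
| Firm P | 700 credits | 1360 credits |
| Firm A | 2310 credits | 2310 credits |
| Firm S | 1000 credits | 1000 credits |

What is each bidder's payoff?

Ranking the bids: Firm A 2310 credits > Firm P 1360 credits > Firm U 1100 credits > Firm S 1000 credits > Firm F 140 credits.
Firm A has the top bid and wins; the price is the second-highest bid, 1360 credits.
Firm A's payoff = 2310 credits − 1360 credits = 950 credits. All other bidders lose, so their payoff is 0.

Firm F 0 credits, Firm U 0 credits, Firm P 0 credits, Firm A 950 credits, Firm S 0 credits.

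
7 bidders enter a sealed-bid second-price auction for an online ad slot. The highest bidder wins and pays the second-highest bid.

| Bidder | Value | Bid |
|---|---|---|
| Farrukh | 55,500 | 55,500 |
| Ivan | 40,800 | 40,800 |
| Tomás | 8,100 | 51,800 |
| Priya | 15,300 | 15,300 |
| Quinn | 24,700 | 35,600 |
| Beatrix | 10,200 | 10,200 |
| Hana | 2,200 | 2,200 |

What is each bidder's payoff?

Bids in descending order: Farrukh 55,500; Tomás 51,800; Ivan 40,800; Quinn 35,600; Priya 15,300; Beatrix 10,200; Hana 2,200.
Farrukh has the top bid and wins; the price is the second-highest bid, 51,800.
Farrukh's payoff = 55,500 − 51,800 = 3,700. All other bidders lose, so their payoff is 0.

Payoffs: Farrukh 3,700, Ivan 0, Tomás 0, Priya 0, Quinn 0, Beatrix 0, Hana 0.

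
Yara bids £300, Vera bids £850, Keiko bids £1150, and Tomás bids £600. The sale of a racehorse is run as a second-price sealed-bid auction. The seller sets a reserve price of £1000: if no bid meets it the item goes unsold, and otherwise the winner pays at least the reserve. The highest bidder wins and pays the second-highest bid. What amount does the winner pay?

Price paid: £1000.

Sorted high to low: Keiko £1150 > Vera £850 > Tomás £600 > Yara £300.
Keiko has the highest bid, so Keiko wins.
The second-highest bid is £850, but the reserve £1000 is higher, so the price is the reserve.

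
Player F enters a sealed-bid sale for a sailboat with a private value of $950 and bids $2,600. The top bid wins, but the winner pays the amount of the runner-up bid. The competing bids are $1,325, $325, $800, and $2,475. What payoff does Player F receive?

Highest competing bid: $2,475.
Player F's bid $2,600 is the highest overall, so Player F wins and pays the second-highest bid, $2,475.
Payoff = value − price = $950 − $2,475 = -$1,525.

Player F's payoff: -$1,525.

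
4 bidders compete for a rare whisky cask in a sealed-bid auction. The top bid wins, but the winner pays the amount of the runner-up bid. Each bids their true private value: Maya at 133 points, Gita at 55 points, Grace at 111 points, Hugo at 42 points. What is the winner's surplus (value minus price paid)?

22 points

Bids in descending order: Maya 133 points; Grace 111 points; Gita 55 points; Hugo 42 points.
Maya wins with the top bid and pays the second-highest, 111 points.
Surplus = 133 points − 111 points = 22 points.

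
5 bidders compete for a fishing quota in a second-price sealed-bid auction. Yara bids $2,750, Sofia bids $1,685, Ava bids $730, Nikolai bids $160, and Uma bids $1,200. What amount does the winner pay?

Ranking the bids: Yara $2,750 > Sofia $1,685 > Uma $1,200 > Ava $730 > Nikolai $160.
Yara has the highest bid, so Yara wins.
The second-highest bid is $1,685, so that is what Yara pays.

$1,685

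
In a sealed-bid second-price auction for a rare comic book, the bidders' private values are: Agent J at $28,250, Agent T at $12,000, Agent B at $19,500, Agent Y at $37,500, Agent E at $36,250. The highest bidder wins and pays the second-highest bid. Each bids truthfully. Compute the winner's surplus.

Ordered from highest: Agent Y $37,500 > Agent E $36,250 > Agent J $28,250 > Agent B $19,500 > Agent T $12,000.
Agent Y wins with the top bid and pays the second-highest, $36,250.
Surplus = $37,500 − $36,250 = $1,250.

Winner's surplus: $1,250.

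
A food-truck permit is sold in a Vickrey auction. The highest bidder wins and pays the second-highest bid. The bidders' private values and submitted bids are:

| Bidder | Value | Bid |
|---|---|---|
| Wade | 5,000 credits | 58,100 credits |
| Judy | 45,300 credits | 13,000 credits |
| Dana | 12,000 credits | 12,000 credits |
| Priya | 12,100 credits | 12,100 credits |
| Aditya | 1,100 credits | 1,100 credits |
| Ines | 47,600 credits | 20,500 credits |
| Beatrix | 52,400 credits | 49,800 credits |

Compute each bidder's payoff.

Sorted high to low: Wade 58,100 credits > Beatrix 49,800 credits > Ines 20,500 credits > Judy 13,000 credits > Priya 12,100 credits > Dana 12,000 credits > Aditya 1,100 credits.
Wade has the top bid and wins; the price is the second-highest bid, 49,800 credits.
Wade's payoff = 5,000 credits − 49,800 credits = -44,800 credits. All other bidders lose, so their payoff is 0.

Wade -44,800 credits, Judy 0 credits, Dana 0 credits, Priya 0 credits, Aditya 0 credits, Ines 0 credits, Beatrix 0 credits.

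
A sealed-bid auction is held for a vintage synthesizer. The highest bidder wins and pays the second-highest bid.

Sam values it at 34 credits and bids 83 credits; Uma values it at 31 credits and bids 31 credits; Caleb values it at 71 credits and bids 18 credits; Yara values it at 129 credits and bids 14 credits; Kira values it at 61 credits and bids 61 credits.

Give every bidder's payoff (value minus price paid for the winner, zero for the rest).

Ordered from highest: Sam 83 credits > Kira 61 credits > Uma 31 credits > Caleb 18 credits > Yara 14 credits.
Sam has the top bid and wins; the price is the second-highest bid, 61 credits.
Sam's payoff = 34 credits − 61 credits = -27 credits. All other bidders lose, so their payoff is 0.

Sam -27 credits, Uma 0 credits, Caleb 0 credits, Yara 0 credits, Kira 0 credits.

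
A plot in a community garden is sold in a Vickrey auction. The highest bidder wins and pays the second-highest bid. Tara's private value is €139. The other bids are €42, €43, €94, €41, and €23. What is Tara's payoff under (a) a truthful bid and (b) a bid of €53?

The highest competing bid is €94.
Bidding truthfully at €139: Tara has the top bid, wins, and pays the second-highest bid €94. Payoff = €139 − €94 = €45.
Bidding €53: the top bid is €94 (a rival), so Tara loses. Payoff = €0.

Truthful: €45; alternative: €0.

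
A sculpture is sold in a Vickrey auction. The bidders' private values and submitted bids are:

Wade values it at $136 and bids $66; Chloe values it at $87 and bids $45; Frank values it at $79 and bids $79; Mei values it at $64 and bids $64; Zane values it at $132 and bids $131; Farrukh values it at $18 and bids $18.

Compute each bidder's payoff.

Wade $0, Chloe $0, Frank $0, Mei $0, Zane $53, Farrukh $0.

Ordered from highest: Zane $131; Frank $79; Wade $66; Mei $64; Chloe $45; Farrukh $18.
Zane has the top bid and wins; the price is the second-highest bid, $79.
Zane's payoff = $132 − $79 = $53. All other bidders lose, so their payoff is 0.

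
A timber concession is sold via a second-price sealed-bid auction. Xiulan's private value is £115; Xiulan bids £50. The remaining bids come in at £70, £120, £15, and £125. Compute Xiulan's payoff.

Highest competing bid: £125.
Xiulan's bid £50 is not the highest, so Xiulan loses, pays nothing, and earns zero payoff.

Payoff = £0.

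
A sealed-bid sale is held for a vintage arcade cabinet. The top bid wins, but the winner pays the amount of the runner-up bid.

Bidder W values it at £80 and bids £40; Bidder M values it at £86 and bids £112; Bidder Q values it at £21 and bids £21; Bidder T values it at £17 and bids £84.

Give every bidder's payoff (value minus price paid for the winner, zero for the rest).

Ordered from highest: Bidder M £112 > Bidder T £84 > Bidder W £40 > Bidder Q £21.
Bidder M has the top bid and wins; the price is the second-highest bid, £84.
Bidder M's payoff = £86 − £84 = £2. All other bidders lose, so their payoff is 0.

Payoffs: Bidder W £0, Bidder M £2, Bidder Q £0, Bidder T £0.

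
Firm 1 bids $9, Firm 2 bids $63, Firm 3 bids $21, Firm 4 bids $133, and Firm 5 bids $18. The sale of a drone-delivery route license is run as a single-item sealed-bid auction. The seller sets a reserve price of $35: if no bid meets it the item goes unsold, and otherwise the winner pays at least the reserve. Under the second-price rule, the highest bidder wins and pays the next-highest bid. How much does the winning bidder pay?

The winner pays $63.

Sorted high to low: Firm 4 $133; Firm 2 $63; Firm 3 $21; Firm 5 $18; Firm 1 $9.
Firm 4 has the highest bid, so Firm 4 wins.
The second-highest bid is $63, which exceeds the reserve, so that sets the price.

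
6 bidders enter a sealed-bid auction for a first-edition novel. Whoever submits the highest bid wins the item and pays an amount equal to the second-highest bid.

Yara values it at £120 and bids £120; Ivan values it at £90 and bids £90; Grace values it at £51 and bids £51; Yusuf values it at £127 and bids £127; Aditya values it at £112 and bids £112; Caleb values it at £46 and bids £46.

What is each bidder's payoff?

Ranking the bids: Yusuf £127 > Yara £120 > Aditya £112 > Ivan £90 > Grace £51 > Caleb £46.
Yusuf has the top bid and wins; the price is the second-highest bid, £120.
Yusuf's payoff = £127 − £120 = £7. All other bidders lose, so their payoff is 0.

Payoffs: Yara £0, Ivan £0, Grace £0, Yusuf £7, Aditya £0, Caleb £0.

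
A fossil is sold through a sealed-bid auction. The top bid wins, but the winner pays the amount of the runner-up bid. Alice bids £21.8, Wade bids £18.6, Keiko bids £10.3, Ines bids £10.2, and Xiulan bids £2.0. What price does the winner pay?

Bids in descending order: Alice £21.8; Wade £18.6; Keiko £10.3; Ines £10.2; Xiulan £2.0.
Alice has the highest bid, so Alice wins.
The second-highest bid is £18.6, so that is what Alice pays.

Price paid: £18.6.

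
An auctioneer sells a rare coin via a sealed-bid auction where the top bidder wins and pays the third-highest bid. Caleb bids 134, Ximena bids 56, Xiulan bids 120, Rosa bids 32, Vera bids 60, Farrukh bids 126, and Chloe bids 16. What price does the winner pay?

The winner pays 120.

Bids in descending order: Caleb 134 > Farrukh 126 > Xiulan 120 > Vera 60 > Ximena 56 > Rosa 32 > Chloe 16.
Caleb is the highest bidder, so Caleb wins.
Under the third-price rule, the price is the third-highest bid: 120.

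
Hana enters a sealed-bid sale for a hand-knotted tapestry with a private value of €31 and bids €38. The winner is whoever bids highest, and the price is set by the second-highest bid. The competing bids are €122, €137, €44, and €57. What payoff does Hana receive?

Hana's payoff: €0.

Highest competing bid: €137.
Hana's bid €38 is not the highest, so Hana loses, pays nothing, and earns zero payoff.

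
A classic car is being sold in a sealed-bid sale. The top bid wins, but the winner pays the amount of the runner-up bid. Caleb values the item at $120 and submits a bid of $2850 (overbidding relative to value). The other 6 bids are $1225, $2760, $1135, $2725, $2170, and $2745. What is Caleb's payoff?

Caleb's payoff: -$2640.

Highest competing bid: $2760.
Caleb's bid $2850 is the highest overall, so Caleb wins and pays the second-highest bid, $2760.
Payoff = value − price = $120 − $2760 = -$2640.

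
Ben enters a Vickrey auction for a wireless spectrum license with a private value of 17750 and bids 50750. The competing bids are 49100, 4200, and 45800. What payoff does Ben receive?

Ben's payoff: -31350.

Highest competing bid: 49100.
Ben's bid 50750 is the highest overall, so Ben wins and pays the second-highest bid, 49100.
Payoff = value − price = 17750 − 49100 = -31350.
Overbidding won the item at a price above value — truthful bidding would have avoided this loss.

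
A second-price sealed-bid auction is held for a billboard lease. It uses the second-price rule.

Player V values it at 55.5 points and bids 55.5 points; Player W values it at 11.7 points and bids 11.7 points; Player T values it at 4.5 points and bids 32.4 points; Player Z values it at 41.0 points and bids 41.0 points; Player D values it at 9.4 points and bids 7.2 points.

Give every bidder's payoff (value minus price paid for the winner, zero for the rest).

Bids in descending order: Player V 55.5 points; Player Z 41.0 points; Player T 32.4 points; Player W 11.7 points; Player D 7.2 points.
Player V has the top bid and wins; the price is the second-highest bid, 41.0 points.
Player V's payoff = 55.5 points − 41.0 points = 14.5 points. All other bidders lose, so their payoff is 0.

Payoffs: Player V 14.5 points, Player W 0.0 points, Player T 0.0 points, Player Z 0.0 points, Player D 0.0 points.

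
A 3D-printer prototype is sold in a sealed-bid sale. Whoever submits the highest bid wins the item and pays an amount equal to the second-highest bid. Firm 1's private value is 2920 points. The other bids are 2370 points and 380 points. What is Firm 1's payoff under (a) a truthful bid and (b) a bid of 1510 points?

(a) 550 points  (b) 0 points

The highest competing bid is 2370 points.
Bidding truthfully at 2920 points: Firm 1 has the top bid, wins, and pays the second-highest bid 2370 points. Payoff = 2920 points − 2370 points = 550 points.
Bidding 1510 points: the top bid is 2370 points (a rival), so Firm 1 loses. Payoff = 0 points.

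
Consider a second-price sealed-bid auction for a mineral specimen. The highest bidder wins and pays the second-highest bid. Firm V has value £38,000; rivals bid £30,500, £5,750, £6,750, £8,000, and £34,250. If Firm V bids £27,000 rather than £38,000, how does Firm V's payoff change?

The highest competing bid is £34,250.
Bidding truthfully at £38,000: Firm V has the top bid, wins, and pays the second-highest bid £34,250. Payoff = £38,000 − £34,250 = £3,750.
Bidding £27,000: the top bid is £34,250 (a rival), so Firm V loses. Payoff = £0.
Change = £0 − £3,750 = -£3,750.
This is the dominant-strategy logic: truthful bidding weakly beats any alternative.

-£3,750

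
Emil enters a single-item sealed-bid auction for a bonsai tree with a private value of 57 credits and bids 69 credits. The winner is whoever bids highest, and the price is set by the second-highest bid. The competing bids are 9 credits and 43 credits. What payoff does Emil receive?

Highest competing bid: 43 credits.
Emil's bid 69 credits is the highest overall, so Emil wins and pays the second-highest bid, 43 credits.
Payoff = value − price = 57 credits − 43 credits = 14 credits.

Emil's payoff: 14 credits.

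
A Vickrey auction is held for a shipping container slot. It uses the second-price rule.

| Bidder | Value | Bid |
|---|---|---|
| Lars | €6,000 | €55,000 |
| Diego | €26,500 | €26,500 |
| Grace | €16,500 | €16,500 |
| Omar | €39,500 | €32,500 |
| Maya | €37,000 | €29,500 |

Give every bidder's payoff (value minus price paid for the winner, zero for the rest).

Lars -€26,500, Diego €0, Grace €0, Omar €0, Maya €0.

Bids in descending order: Lars €55,000 > Omar €32,500 > Maya €29,500 > Diego €26,500 > Grace €16,500.
Lars has the top bid and wins; the price is the second-highest bid, €32,500.
Lars's payoff = €6,000 − €32,500 = -€26,500. All other bidders lose, so their payoff is 0.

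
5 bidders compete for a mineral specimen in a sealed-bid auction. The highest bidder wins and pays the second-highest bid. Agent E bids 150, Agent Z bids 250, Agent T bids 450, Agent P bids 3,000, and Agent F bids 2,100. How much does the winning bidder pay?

2,100

Ranking the bids: Agent P 3,000 > Agent F 2,100 > Agent T 450 > Agent Z 250 > Agent E 150.
Agent P has the highest bid, so Agent P wins.
The second-highest bid is 2,100, so that is what Agent P pays.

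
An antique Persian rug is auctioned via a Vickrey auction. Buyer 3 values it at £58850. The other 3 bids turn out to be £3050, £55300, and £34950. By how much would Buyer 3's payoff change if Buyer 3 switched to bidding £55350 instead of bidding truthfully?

Change in payoff: £0.

The highest competing bid is £55300.
Bidding truthfully at £58850: Buyer 3 has the top bid, wins, and pays the second-highest bid £55300. Payoff = £58850 − £55300 = £3550.
Bidding £55350: Buyer 3 has the top bid, wins, and pays the second-highest bid £55300. Payoff = £58850 − £55300 = £3550.
Change = £3550 − £3550 = £0.
The bid only affects whether you win, not the price — here both bids land on the same side of the top rival bid, so the deviation is payoff-neutral.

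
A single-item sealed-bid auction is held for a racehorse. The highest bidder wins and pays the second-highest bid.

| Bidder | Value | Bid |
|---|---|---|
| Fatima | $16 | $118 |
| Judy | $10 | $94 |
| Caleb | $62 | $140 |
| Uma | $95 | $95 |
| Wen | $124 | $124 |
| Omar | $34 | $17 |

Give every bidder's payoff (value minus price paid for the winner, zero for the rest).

Ranking the bids: Caleb $140 > Wen $124 > Fatima $118 > Uma $95 > Judy $94 > Omar $17.
Caleb has the top bid and wins; the price is the second-highest bid, $124.
Caleb's payoff = $62 − $124 = -$62. All other bidders lose, so their payoff is 0.

Payoffs: Fatima $0, Judy $0, Caleb -$62, Uma $0, Wen $0, Omar $0.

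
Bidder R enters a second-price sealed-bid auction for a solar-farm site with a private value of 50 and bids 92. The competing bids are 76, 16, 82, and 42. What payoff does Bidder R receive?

Highest competing bid: 82.
Bidder R's bid 92 is the highest overall, so Bidder R wins and pays the second-highest bid, 82.
Payoff = value − price = 50 − 82 = -32.
Overbidding won the item at a price above value — truthful bidding would have avoided this loss.

-32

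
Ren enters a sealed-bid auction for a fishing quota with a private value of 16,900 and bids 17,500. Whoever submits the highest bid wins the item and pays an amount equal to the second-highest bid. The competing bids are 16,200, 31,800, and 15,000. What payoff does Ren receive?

Payoff = 0.

Highest competing bid: 31,800.
Ren's bid 17,500 is not the highest, so Ren loses, pays nothing, and earns zero payoff.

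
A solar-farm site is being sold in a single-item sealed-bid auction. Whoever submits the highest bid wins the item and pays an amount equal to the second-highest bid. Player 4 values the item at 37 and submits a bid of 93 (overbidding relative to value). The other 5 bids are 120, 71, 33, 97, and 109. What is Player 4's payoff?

Highest competing bid: 120.
Player 4's bid 93 is not the highest, so Player 4 loses, pays nothing, and earns zero payoff.

0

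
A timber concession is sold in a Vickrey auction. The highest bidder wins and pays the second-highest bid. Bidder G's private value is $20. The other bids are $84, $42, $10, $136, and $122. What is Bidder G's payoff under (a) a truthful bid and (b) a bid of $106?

Truthful: $0; alternative: $0.

The highest competing bid is $136.
Bidding truthfully at $20: the top bid is $136 (a rival), so Bidder G loses. Payoff = $0.
Bidding $106: the top bid is $136 (a rival), so Bidder G loses. Payoff = $0.
The bid only affects whether you win, not the price — here both bids land on the same side of the top rival bid, so the deviation is payoff-neutral.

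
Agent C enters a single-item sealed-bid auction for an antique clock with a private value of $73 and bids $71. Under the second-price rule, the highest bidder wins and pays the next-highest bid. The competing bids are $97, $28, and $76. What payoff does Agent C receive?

Highest competing bid: $97.
Agent C's bid $71 is not the highest, so Agent C loses, pays nothing, and earns zero payoff.

Payoff = $0.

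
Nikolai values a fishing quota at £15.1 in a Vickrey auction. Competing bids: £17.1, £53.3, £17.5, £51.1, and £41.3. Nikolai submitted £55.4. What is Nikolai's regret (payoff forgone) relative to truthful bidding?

The highest competing bid is £53.3.
Bidding truthfully at £15.1: the top bid is £53.3 (a rival), so Nikolai loses. Payoff = £0.0.
Bidding £55.4: Nikolai has the top bid, wins, and pays the second-highest bid £53.3. Payoff = £15.1 − £53.3 = -£38.2.
Regret = truthful payoff − actual payoff = £0.0 − -£38.2 = £38.2.
Deviating from a truthful bid can only lose payoff in a second-price auction — never gain.

Regret: £38.2.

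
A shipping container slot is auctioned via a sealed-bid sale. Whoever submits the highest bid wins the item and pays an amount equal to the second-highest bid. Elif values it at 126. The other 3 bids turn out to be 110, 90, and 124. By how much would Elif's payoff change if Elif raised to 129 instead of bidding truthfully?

Change in payoff: 0.

The highest competing bid is 124.
Bidding truthfully at 126: Elif has the top bid, wins, and pays the second-highest bid 124. Payoff = 126 − 124 = 2.
Bidding 129: Elif has the top bid, wins, and pays the second-highest bid 124. Payoff = 126 − 124 = 2.
Change = 2 − 2 = 0.
The bid only affects whether you win, not the price — here both bids land on the same side of the top rival bid, so the deviation is payoff-neutral.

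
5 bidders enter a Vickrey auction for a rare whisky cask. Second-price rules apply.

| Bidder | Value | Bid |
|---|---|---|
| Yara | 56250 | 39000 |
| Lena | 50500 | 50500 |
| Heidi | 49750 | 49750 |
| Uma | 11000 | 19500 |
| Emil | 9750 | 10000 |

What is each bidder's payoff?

Sorted high to low: Lena 50500; Heidi 49750; Yara 39000; Uma 19500; Emil 10000.
Lena has the top bid and wins; the price is the second-highest bid, 49750.
Lena's payoff = 50500 − 49750 = 750. All other bidders lose, so their payoff is 0.

Payoffs: Yara 0, Lena 750, Heidi 0, Uma 0, Emil 0.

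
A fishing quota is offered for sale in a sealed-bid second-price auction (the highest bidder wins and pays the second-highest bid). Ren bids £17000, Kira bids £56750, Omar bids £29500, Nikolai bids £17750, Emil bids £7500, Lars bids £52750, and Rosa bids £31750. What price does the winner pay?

The winner pays £52750.

Ordered from highest: Kira £56750; Lars £52750; Rosa £31750; Omar £29500; Nikolai £17750; Ren £17000; Emil £7500.
Kira is the highest bidder, so Kira wins.
Under the second-price rule, the price is the second-highest bid: £52750.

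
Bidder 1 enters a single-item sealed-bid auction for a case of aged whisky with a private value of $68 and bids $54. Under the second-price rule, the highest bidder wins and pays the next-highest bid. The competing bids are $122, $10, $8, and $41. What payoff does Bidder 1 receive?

The bidder's payoff: $0.

Highest competing bid: $122.
Bidder 1's bid $54 is not the highest, so Bidder 1 loses, pays nothing, and earns zero payoff.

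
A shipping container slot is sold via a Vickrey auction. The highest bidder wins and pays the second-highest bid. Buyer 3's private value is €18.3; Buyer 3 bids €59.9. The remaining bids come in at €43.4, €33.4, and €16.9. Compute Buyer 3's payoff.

Highest competing bid: €43.4.
Buyer 3's bid €59.9 is the highest overall, so Buyer 3 wins and pays the second-highest bid, €43.4.
Payoff = value − price = €18.3 − €43.4 = -€25.1.
Overbidding won the item at a price above value — truthful bidding would have avoided this loss.

Payoff = -€25.1.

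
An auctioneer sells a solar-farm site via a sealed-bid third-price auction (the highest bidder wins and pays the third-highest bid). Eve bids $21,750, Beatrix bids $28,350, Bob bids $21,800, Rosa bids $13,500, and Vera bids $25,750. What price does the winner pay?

The winner pays $21,800.

Ranking the bids: Beatrix $28,350; Vera $25,750; Bob $21,800; Eve $21,750; Rosa $13,500.
Beatrix is the highest bidder, so Beatrix wins.
Under the third-price rule, the price is the third-highest bid: $21,800.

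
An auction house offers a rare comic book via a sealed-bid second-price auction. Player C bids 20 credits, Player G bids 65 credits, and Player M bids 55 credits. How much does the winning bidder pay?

Ordered from highest: Player G 65 credits; Player M 55 credits; Player C 20 credits.
Player G has the highest bid, so Player G wins.
The second-highest bid is 55 credits, so that is what Player G pays.

Price paid: 55 credits.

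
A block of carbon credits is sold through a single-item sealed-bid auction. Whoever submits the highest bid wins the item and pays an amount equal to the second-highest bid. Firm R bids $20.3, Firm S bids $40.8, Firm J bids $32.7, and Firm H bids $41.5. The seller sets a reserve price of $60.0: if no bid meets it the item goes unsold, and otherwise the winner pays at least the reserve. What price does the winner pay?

Sorted high to low: Firm H $41.5 > Firm S $40.8 > Firm J $32.7 > Firm R $20.3.
The top bid $41.5 is below the reserve $60.0, so the item goes unsold and nothing is paid.

unsold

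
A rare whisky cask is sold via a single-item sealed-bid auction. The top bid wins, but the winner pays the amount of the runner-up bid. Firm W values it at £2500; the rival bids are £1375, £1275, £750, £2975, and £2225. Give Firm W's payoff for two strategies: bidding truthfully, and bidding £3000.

(a) £0  (b) -£475

The highest competing bid is £2975.
Bidding truthfully at £2500: the top bid is £2975 (a rival), so Firm W loses. Payoff = £0.
Bidding £3000: Firm W has the top bid, wins, and pays the second-highest bid £2975. Payoff = £2500 − £2975 = -£475.
Deviating from a truthful bid can only lose payoff in a second-price auction — never gain.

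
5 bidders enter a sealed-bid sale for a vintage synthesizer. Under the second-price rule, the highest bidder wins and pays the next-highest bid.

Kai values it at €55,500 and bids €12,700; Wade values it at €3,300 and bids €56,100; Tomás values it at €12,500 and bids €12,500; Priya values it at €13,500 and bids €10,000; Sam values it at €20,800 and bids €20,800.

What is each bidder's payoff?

Sorted high to low: Wade €56,100; Sam €20,800; Kai €12,700; Tomás €12,500; Priya €10,000.
Wade has the top bid and wins; the price is the second-highest bid, €20,800.
Wade's payoff = €3,300 − €20,800 = -€17,500. All other bidders lose, so their payoff is 0.

Kai €0, Wade -€17,500, Tomás €0, Priya €0, Sam €0.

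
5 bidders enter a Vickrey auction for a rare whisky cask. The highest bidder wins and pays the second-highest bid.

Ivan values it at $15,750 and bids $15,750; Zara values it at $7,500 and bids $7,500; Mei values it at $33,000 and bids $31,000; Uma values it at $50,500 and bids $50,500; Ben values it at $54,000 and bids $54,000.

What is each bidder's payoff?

Payoffs: Ivan $0, Zara $0, Mei $0, Uma $0, Ben $3,500.

Bids in descending order: Ben $54,000; Uma $50,500; Mei $31,000; Ivan $15,750; Zara $7,500.
Ben has the top bid and wins; the price is the second-highest bid, $50,500.
Ben's payoff = $54,000 − $50,500 = $3,500. All other bidders lose, so their payoff is 0.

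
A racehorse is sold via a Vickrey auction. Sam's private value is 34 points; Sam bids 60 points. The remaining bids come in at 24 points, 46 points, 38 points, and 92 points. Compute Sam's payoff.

Highest competing bid: 92 points.
Sam's bid 60 points is not the highest, so Sam loses, pays nothing, and earns zero payoff.

Sam's payoff: 0 points.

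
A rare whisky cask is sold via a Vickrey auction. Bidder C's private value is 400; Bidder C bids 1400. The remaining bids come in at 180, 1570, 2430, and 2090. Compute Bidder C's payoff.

Highest competing bid: 2430.
Bidder C's bid 1400 is not the highest, so Bidder C loses, pays nothing, and earns zero payoff.

0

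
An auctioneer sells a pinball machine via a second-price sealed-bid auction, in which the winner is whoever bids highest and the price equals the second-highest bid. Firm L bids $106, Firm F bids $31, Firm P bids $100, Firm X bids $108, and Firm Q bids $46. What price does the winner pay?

$106

Bids in descending order: Firm X $108 > Firm L $106 > Firm P $100 > Firm Q $46 > Firm F $31.
Firm X is the highest bidder, so Firm X wins.
Under the second-price rule, the price is the second-highest bid: $106.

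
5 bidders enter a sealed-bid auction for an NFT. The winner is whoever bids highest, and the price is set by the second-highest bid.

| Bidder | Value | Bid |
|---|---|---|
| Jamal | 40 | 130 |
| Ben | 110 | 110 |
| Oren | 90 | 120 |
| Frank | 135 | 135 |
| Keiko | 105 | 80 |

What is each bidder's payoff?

Payoffs: Jamal 0, Ben 0, Oren 0, Frank 5, Keiko 0.

Ordered from highest: Frank 135 > Jamal 130 > Oren 120 > Ben 110 > Keiko 80.
Frank has the top bid and wins; the price is the second-highest bid, 130.
Frank's payoff = 135 − 130 = 5. All other bidders lose, so their payoff is 0.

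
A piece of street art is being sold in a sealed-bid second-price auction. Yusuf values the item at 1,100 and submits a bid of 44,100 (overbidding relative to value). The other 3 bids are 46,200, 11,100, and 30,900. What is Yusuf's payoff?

Highest competing bid: 46,200.
Yusuf's bid 44,100 is not the highest, so Yusuf loses, pays nothing, and earns zero payoff.

Payoff = 0.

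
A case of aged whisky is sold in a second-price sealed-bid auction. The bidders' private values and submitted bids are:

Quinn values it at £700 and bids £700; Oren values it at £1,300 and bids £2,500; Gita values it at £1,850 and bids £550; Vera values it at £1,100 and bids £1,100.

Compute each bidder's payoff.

Ranking the bids: Oren £2,500, then Vera £1,100, then Quinn £700, then Gita £550.
Oren has the top bid and wins; the price is the second-highest bid, £1,100.
Oren's payoff = £1,300 − £1,100 = £200. All other bidders lose, so their payoff is 0.

Payoffs: Quinn £0, Oren £200, Gita £0, Vera £0.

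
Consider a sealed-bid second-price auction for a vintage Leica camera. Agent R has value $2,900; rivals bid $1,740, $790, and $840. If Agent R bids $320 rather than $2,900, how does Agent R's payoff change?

Payoff change: -$1,160.

The highest competing bid is $1,740.
Bidding truthfully at $2,900: Agent R has the top bid, wins, and pays the second-highest bid $1,740. Payoff = $2,900 − $1,740 = $1,160.
Bidding $320: the top bid is $1,740 (a rival), so Agent R loses. Payoff = $0.
Change = $0 − $1,160 = -$1,160.
This is the dominant-strategy logic: truthful bidding weakly beats any alternative.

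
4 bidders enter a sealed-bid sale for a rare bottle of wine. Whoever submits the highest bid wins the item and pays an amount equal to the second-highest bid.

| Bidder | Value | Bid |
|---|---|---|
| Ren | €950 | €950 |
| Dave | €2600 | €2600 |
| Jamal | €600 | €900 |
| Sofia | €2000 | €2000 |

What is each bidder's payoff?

Payoffs: Ren €0, Dave €600, Jamal €0, Sofia €0.

Ordered from highest: Dave €2600; Sofia €2000; Ren €950; Jamal €900.
Dave has the top bid and wins; the price is the second-highest bid, €2000.
Dave's payoff = €2600 − €2000 = €600. All other bidders lose, so their payoff is 0.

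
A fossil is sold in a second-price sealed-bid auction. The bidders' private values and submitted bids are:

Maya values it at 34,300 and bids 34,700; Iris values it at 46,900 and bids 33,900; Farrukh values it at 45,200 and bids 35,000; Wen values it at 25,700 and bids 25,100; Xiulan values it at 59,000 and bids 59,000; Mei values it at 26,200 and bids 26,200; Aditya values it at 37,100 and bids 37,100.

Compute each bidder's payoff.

Bids in descending order: Xiulan 59,000; Aditya 37,100; Farrukh 35,000; Maya 34,700; Iris 33,900; Mei 26,200; Wen 25,100.
Xiulan has the top bid and wins; the price is the second-highest bid, 37,100.
Xiulan's payoff = 59,000 − 37,100 = 21,900. All other bidders lose, so their payoff is 0.

Payoffs: Maya 0, Iris 0, Farrukh 0, Wen 0, Xiulan 21,900, Mei 0, Aditya 0.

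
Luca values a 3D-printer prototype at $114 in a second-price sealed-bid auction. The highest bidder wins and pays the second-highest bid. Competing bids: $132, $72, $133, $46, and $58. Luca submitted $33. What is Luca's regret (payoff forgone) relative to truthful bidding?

The highest competing bid is $133.
Bidding truthfully at $114: the top bid is $133 (a rival), so Luca loses. Payoff = $0.
Bidding $33: the top bid is $133 (a rival), so Luca loses. Payoff = $0.
Regret = truthful payoff − actual payoff = $0 − $0 = $0.
The bid only affects whether you win, not the price — here both bids land on the same side of the top rival bid, so the deviation is payoff-neutral.

Payoff forgone: $0.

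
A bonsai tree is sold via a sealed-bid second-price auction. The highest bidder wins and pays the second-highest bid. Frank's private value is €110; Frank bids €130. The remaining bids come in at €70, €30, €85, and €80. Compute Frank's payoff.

€25

Highest competing bid: €85.
Frank's bid €130 is the highest overall, so Frank wins and pays the second-highest bid, €85.
Payoff = value − price = €110 − €85 = €25.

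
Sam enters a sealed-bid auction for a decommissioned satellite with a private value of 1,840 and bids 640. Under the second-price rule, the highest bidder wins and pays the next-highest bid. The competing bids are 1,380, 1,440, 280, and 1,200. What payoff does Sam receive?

Sam's payoff: 0.

Highest competing bid: 1,440.
Sam's bid 640 is not the highest, so Sam loses, pays nothing, and earns zero payoff.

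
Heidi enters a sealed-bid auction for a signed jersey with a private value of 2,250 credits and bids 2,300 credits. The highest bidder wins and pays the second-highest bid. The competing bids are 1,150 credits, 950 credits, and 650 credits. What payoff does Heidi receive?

1,100 credits

Highest competing bid: 1,150 credits.
Heidi's bid 2,300 credits is the highest overall, so Heidi wins and pays the second-highest bid, 1,150 credits.
Payoff = value − price = 2,250 credits − 1,150 credits = 1,100 credits.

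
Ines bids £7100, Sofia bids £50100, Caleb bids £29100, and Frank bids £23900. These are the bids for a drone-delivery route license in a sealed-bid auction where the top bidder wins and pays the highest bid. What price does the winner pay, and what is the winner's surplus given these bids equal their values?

Ranking the bids: Sofia £50100, then Caleb £29100, then Frank £23900, then Ines £7100.
Sofia is the highest bidder, so Sofia wins.
Under the first-price rule, the price is the highest bid: £50100.
Surplus = £50100 − £50100 = £0.

The winner pays £50100 for a surplus of £0.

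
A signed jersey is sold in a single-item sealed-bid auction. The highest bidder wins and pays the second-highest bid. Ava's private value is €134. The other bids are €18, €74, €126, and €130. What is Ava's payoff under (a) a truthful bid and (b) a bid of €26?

(a) €4  (b) €0

The highest competing bid is €130.
Bidding truthfully at €134: Ava has the top bid, wins, and pays the second-highest bid €130. Payoff = €134 − €130 = €4.
Bidding €26: the top bid is €130 (a rival), so Ava loses. Payoff = €0.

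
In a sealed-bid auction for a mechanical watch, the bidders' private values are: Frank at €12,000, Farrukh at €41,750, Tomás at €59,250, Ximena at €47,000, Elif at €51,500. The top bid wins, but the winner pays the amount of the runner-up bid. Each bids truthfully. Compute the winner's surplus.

Ranking the bids: Tomás €59,250; Elif €51,500; Ximena €47,000; Farrukh €41,750; Frank €12,000.
Tomás wins with the top bid and pays the second-highest, €51,500.
Surplus = €59,250 − €51,500 = €7,750.

Surplus = €7,750.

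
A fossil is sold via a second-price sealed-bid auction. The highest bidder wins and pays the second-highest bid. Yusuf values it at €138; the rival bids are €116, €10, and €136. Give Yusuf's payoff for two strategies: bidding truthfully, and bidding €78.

(a) €2  (b) €0

The highest competing bid is €136.
Bidding truthfully at €138: Yusuf has the top bid, wins, and pays the second-highest bid €136. Payoff = €138 − €136 = €2.
Bidding €78: the top bid is €136 (a rival), so Yusuf loses. Payoff = €0.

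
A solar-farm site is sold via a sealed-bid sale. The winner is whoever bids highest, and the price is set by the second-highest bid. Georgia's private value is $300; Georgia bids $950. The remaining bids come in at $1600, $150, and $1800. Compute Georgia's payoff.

$0

Highest competing bid: $1800.
Georgia's bid $950 is not the highest, so Georgia loses, pays nothing, and earns zero payoff.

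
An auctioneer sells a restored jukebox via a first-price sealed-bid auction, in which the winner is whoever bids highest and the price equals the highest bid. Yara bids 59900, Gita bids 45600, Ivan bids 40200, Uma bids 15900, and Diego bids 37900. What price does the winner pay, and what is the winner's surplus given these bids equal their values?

Price 59900; surplus 0.

Bids in descending order: Yara 59900; Gita 45600; Ivan 40200; Diego 37900; Uma 15900.
Yara is the highest bidder, so Yara wins.
Under the first-price rule, the price is the highest bid: 59900.
Surplus = 59900 − 59900 = 0.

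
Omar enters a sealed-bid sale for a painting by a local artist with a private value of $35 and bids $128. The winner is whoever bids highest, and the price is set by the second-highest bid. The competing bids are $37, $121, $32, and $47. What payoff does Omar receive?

Highest competing bid: $121.
Omar's bid $128 is the highest overall, so Omar wins and pays the second-highest bid, $121.
Payoff = value − price = $35 − $121 = -$86.
Overbidding won the item at a price above value — truthful bidding would have avoided this loss.

Omar's payoff: -$86.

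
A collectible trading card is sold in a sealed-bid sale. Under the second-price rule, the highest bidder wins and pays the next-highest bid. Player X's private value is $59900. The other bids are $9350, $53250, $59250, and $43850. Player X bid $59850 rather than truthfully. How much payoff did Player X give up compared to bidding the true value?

The highest competing bid is $59250.
Bidding truthfully at $59900: Player X has the top bid, wins, and pays the second-highest bid $59250. Payoff = $59900 − $59250 = $650.
Bidding $59850: Player X has the top bid, wins, and pays the second-highest bid $59250. Payoff = $59900 − $59250 = $650.
Regret = truthful payoff − actual payoff = $650 − $650 = $0.
The bid only affects whether you win, not the price — here both bids land on the same side of the top rival bid, so the deviation is payoff-neutral.

$0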